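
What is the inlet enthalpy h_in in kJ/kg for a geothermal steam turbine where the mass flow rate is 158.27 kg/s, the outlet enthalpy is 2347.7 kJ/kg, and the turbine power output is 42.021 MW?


h_in = h_out + P * 1000 / mdot
h_in = 2347.7 + 42.021 * 1000 / 158.27
h_in = 2613.2 kJ/kg


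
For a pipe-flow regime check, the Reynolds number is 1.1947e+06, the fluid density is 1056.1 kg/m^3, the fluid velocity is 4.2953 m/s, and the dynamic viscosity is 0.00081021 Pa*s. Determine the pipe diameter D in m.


D = Re * mu / (rho * vel)
D = 1.1947e+06 * 0.00081021 / (1056.1 * 4.2953)
D = 0.21338 m


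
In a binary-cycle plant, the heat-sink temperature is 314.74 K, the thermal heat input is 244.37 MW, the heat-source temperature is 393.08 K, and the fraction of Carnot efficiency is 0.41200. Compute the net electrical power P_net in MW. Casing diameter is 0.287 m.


Step 1: eta = (1 - Tc/Th)*f = (1 - 314.74/393.08)*0.412 = 0.08211072
Step 2: P_net = eta * Q_in = 0.08211072 * 244.37 = 20.065 MW
P_net = 20.065 MW


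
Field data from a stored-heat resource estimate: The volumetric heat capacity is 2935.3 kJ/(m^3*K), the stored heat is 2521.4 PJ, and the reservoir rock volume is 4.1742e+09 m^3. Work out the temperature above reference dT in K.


dT = Q_s * 1e12 / (Vr * rhoc)
dT = 2521.4 * 1e12 / (4.1742e+09 * 2935.3)
dT = 205.79 K


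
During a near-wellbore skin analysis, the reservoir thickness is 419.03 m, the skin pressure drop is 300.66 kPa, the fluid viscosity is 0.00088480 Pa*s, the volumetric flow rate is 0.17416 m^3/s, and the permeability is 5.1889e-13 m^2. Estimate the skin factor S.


S = dP_s * 1000 * 2*pi*k*hr / (q*mu)
S = 300.66 * 1000 * 2*pi*5.1889e-13*419.03 / (0.17416*0.00088480)
S = 2.6655


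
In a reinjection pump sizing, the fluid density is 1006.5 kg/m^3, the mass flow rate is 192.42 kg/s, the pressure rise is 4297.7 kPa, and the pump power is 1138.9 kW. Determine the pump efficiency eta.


eta = mdot * dP / (rho * P_pump)
eta = 192.42 * 4297.7 / (1006.5 * 1138.9)
eta = 0.72142


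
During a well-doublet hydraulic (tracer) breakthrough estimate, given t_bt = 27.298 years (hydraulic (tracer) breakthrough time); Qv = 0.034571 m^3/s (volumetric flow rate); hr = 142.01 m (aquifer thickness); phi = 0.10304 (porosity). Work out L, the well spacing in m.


L = sqrt(t_bt*365.25*86400*3*Qv / (pi*hr*phi))
L = sqrt(27.298*365.25*86400*3*0.034571 / (pi*142.01*0.10304))
L = 1394.1 m


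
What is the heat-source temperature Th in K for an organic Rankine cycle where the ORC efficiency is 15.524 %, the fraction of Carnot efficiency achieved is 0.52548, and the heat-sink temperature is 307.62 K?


Th = Tc / (1 - (eta_orc/100)/f)
Th = 307.62 / (1 - (15.524/100)/0.52548)
Th = 436.60 K


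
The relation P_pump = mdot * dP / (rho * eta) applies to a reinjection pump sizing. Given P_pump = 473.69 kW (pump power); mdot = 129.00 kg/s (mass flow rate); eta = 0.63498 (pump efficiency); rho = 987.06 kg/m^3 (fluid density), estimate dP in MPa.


dP = P_pump * rho * eta / mdot
dP = 473.69 * 987.06 * 0.63498 / 129.00
dP = 2301.485 kPa
Convert: 2301.485 kPa * 0.001 = 2.3015 MPa
dP = 2.3015 MPa


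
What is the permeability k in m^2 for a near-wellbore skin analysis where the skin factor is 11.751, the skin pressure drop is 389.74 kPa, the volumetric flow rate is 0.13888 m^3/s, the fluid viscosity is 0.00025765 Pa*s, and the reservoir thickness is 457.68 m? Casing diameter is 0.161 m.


k = S*q*mu / (2*pi*dP_s*1000*hr)
k = 11.751*0.13888*0.00025765 / (2*pi*389.74*1000*457.68)
k = 3.7517e-13 m^2


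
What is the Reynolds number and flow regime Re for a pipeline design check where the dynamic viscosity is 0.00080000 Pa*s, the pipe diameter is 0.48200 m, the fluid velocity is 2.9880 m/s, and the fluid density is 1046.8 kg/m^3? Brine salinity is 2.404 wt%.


Step 1: Re = rho*vel*D/mu = 1046.8*2.988*0.482/0.0008 = 1.8845e+06
Step 2: Re = 1.8845e+06 > 4000, so flow is turbulent.
Re = 1.8845e+06 (turbulent)


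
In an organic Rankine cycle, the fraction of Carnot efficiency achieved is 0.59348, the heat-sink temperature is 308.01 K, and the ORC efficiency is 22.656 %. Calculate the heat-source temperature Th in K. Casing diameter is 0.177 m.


Th = Tc / (1 - (eta_orc/100)/f)
Th = 308.01 / (1 - (22.656/100)/0.59348)
Th = 498.20 K


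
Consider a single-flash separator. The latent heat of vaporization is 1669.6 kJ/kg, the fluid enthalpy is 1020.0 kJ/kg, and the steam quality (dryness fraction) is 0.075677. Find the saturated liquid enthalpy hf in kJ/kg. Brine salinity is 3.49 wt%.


hf = h - x * hfg
hf = 1020.0 - 0.075677 * 1669.6
hf = 893.65 kJ/kg


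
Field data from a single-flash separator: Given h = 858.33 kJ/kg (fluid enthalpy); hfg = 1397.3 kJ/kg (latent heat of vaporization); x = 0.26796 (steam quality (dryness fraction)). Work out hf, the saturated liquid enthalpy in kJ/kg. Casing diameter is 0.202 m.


hf = h - x * hfg
hf = 858.33 - 0.26796 * 1397.3
hf = 483.91 kJ/kg


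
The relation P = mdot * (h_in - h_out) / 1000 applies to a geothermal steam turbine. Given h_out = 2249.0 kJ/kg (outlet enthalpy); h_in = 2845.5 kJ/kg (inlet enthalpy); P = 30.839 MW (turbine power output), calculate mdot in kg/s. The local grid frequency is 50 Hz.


mdot = P * 1000 / (h_in - h_out)
mdot = 30.839 * 1000 / (2845.5 - 2249.0)
mdot = 51.700 kg/s


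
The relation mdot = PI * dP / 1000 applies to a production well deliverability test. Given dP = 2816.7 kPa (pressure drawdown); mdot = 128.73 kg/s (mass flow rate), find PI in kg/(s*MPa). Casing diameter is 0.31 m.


PI = mdot * 1000 / dP
PI = 128.73 * 1000 / 2816.7
PI = 45.702 kg/(s*MPa)


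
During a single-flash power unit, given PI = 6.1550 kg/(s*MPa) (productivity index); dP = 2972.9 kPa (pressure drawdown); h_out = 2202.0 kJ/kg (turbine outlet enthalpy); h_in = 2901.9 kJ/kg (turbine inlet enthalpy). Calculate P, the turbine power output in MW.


Step 1: mdot = PI * dP / 1000 = 6.155 * 2972.9 / 1000 = 18.29820 kg/s
Step 2: P = mdot*(h_in - h_out)/1000 = 18.29820*(2901.9 - 2202.0)/1000 = 12.807 MW
P = 12.807 MW


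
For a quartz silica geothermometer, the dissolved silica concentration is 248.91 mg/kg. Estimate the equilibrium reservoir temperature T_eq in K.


T_eq = 1309 / (5.19 - log10(SiO2)) - 273.15
T_eq = 1309 / (5.19 - log10(248.91)) - 273.15
T_eq = 195.3610 deg C
Convert to K: 195.3610 + 273.15 = 468.51 K
T_eq = 468.51 K


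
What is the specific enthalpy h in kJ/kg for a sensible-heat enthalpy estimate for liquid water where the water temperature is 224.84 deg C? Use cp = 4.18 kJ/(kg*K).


h = cp * T
h = 4.18 * 224.84
h = 939.83 kJ/kg


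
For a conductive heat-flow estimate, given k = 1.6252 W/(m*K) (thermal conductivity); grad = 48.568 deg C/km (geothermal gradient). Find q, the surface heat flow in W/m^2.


q = k * grad / 1000
q = 1.6252 * 48.568 / 1000
q = 0.078933 W/m^2


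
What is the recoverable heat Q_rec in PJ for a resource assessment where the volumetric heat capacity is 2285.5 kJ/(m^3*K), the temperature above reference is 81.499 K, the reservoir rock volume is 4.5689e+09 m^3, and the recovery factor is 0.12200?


Step 1: Q_s = Vr*rhoc*dT/1e12 = 4.5689e+09*2285.5*81.499/1e12 = 851.0306 PJ
Step 2: Q_rec = Q_s * RF = 851.0306 * 0.122 = 103.83 PJ
Q_rec = 103.83 PJ


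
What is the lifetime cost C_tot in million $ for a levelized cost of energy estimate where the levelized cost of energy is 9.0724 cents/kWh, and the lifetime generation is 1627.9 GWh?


C_tot = LCOE / 100 * E_tot
C_tot = 9.0724 / 100 * 1627.9
C_tot = 147.69 million $


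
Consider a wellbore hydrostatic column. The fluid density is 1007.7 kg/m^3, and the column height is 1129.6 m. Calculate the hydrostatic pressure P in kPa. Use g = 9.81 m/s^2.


P = rho * g * h / 1e6
P = 1007.7 * 9.81 * 1129.6 / 1e6
P = 11.16670 MPa
Convert: 11.16670 MPa * 1000.0 = 11167 kPa
P = 11167 kPa


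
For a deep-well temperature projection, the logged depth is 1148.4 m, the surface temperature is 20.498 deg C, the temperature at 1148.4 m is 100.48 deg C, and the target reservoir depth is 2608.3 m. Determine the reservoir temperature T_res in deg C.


Step 1: grad = (T_d1 - T_surf)/d1 * 1000 = (100.48 - 20.498)/1148.4 * 1000 = 69.64646 deg C/km
Step 2: T_res = T_surf + grad*d2/1000 = 20.498 + 69.64646*2608.3/1000 = 202.16 deg C
T_res = 202.16 deg C


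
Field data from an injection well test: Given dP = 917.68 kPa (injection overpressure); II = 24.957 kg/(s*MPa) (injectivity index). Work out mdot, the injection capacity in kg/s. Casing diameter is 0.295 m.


mdot = II * dP / 1000
mdot = 24.957 * 917.68 / 1000
mdot = 22.903 kg/s


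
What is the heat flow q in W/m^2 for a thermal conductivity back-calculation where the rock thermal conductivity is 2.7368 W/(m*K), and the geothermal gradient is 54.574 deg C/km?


q = k * grad / 1000
q = 2.7368 * 54.574 / 1000
q = 0.14936 W/m^2


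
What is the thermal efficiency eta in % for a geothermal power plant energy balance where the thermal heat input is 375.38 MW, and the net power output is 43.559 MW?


eta = W_net / Q_in * 100
eta = 43.559 / 375.38 * 100
eta = 11.604 %


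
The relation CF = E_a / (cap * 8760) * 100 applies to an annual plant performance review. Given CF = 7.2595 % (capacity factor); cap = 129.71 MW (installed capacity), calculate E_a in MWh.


E_a = CF / 100 * cap * 8760
E_a = 7.2595 / 100 * 129.71 * 8760
E_a = 82487 MWh


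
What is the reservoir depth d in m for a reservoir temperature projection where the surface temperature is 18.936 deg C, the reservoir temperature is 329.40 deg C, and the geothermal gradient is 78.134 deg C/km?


d = (T_res - T_surf) / grad * 1000
d = (329.40 - 18.936) / 78.134 * 1000
d = 3973.5 m


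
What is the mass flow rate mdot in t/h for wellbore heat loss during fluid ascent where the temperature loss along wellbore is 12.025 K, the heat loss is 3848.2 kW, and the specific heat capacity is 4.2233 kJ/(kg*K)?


mdot = Q_loss / (cp * dT)
mdot = 3848.2 / (4.2233 * 12.025)
mdot = 75.77407 kg/s
Convert: 75.77407 kg/s * 3.6 = 272.79 t/h
mdot = 272.79 t/h


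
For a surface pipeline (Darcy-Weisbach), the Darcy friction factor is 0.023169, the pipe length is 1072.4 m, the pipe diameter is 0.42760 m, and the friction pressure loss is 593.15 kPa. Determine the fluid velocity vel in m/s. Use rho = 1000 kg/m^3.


vel = sqrt(dP*1000*2*D / (f*L*rho))
vel = sqrt(593.15*1000*2*0.42760 / (0.023169*1072.4*1000))
vel = 4.5184 m/s


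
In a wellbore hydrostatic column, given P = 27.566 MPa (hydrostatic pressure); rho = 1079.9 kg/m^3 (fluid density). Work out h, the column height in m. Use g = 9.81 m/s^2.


h = P * 1e6 / (g * rho)
h = 27.566 * 1e6 / (9.81 * 1079.9)
h = 2602.1 m


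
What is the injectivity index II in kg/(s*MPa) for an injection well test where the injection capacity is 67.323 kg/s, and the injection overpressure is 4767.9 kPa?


II = mdot * 1000 / dP
II = 67.323 * 1000 / 4767.9
II = 14.120 kg/(s*MPa)


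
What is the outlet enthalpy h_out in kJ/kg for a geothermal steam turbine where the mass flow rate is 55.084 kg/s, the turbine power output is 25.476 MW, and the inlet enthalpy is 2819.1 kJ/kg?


h_out = h_in - P * 1000 / mdot
h_out = 2819.1 - 25.476 * 1000 / 55.084
h_out = 2356.6 kJ/kg


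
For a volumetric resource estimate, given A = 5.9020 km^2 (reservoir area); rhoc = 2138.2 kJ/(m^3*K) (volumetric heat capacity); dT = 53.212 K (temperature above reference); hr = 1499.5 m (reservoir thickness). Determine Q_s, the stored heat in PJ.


Step 1: Vr = A*1e6*hr = 5.902*1e6*1499.5 = 8.850049e+09 m^3
Step 2: Q_s = Vr*rhoc*dT/1e12 = 8.850049e+09*2138.2*53.212/1e12 = 1006.9 PJ
Q_s = 1006.9 PJ


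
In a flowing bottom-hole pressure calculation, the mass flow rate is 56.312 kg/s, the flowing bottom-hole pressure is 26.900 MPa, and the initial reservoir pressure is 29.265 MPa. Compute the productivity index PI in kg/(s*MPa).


PI = mdot / (P_i - P_wf)
PI = 56.312 / (29.265 - 26.900)
PI = 23.811 kg/(s*MPa)


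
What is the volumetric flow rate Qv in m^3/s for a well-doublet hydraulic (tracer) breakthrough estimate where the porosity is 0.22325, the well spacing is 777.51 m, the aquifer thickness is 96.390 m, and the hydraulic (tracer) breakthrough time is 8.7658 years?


Qv = pi*hr*phi*L^2 / (3*t_bt*365.25*86400)
Qv = pi*96.390*0.22325*777.51^2 / (3*8.7658*365.25*86400)
Qv = 0.049246 m^3/s


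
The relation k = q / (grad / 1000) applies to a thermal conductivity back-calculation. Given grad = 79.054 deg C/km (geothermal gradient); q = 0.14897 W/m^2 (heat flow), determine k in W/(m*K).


k = q / (grad / 1000)
k = 0.14897 / (79.054 / 1000)
k = 1.8844 W/(m*K)


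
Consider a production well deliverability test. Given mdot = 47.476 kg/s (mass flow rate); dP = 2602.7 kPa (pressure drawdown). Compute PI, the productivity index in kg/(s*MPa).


PI = mdot * 1000 / dP
PI = 47.476 * 1000 / 2602.7
PI = 18.241 kg/(s*MPa)


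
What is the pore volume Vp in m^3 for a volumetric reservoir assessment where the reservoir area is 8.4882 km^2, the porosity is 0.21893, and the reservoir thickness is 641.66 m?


Vp = A * 1e6 * hr * phi
Vp = 8.4882 * 1e6 * 641.66 * 0.21893
Vp = 1.1924e+09 m^3


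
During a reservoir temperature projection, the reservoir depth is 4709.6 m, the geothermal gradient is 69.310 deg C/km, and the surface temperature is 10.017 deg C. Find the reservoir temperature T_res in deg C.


T_res = T_surf + grad * d / 1000
T_res = 10.017 + 69.310 * 4709.6 / 1000
T_res = 336.44 deg C


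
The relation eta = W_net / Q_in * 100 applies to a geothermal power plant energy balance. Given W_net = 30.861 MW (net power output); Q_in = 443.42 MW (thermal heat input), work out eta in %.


eta = W_net / Q_in * 100
eta = 30.861 / 443.42 * 100
eta = 6.9598 %


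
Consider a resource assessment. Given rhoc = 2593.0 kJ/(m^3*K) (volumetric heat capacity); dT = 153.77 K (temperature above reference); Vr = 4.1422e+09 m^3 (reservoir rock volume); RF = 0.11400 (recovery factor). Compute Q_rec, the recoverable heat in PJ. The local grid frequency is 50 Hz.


Step 1: Q_s = Vr*rhoc*dT/1e12 = 4.1422e+09*2593.0*153.77/1e12 = 1651.601 PJ
Step 2: Q_rec = Q_s * RF = 1651.601 * 0.114 = 188.28 PJ
Q_rec = 188.28 PJ


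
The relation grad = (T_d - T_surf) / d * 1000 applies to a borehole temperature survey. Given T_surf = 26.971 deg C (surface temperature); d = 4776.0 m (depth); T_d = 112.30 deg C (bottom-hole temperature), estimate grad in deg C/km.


grad = (T_d - T_surf) / d * 1000
grad = (112.30 - 26.971) / 4776.0 * 1000
grad = 17.866 deg C/km


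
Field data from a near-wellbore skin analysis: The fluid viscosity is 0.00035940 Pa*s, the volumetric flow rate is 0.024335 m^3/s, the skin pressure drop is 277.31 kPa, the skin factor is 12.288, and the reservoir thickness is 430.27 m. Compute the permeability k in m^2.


k = S*q*mu / (2*pi*dP_s*1000*hr)
k = 12.288*0.024335*0.00035940 / (2*pi*277.31*1000*430.27)
k = 1.4335e-13 m^2


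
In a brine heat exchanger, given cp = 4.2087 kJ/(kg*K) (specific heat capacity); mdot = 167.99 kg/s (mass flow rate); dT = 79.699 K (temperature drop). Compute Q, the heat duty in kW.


Q = mdot * cp * dT / 1000
Q = 167.99 * 4.2087 * 79.699 / 1000
Q = 56.34875 MW
Convert: 56.34875 MW * 1000.0 = 56349 kW
Q = 56349 kW


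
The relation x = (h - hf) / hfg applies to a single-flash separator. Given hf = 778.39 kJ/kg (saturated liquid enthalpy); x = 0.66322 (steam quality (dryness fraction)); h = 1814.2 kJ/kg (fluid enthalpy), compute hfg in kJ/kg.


hfg = (h - hf) / x
hfg = (1814.2 - 778.39) / 0.66322
hfg = 1561.8 kJ/kg


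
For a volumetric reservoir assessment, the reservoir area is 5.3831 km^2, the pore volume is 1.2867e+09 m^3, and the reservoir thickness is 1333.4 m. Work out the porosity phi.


phi = Vp / (A * 1e6 * hr)
phi = 1.2867e+09 / (5.3831 * 1e6 * 1333.4)
phi = 0.17926


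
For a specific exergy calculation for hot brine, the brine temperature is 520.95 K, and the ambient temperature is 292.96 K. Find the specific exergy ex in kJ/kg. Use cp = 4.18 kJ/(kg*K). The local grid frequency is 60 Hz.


ex = cp * ((T_b - T_0) - T_0 * ln(T_b/T_0))
ex = 4.18 * ((520.95 - 292.96) - 292.96 * ln(520.95/292.96))
ex = 248.11 kJ/kg


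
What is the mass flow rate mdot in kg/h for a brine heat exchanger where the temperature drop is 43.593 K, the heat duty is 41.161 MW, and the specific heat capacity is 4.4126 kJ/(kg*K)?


mdot = Q * 1000 / (cp * dT)
mdot = 41.161 * 1000 / (4.4126 * 43.593)
mdot = 213.9807 kg/s
Convert: 213.9807 kg/s * 3600.0 = 7.7033e+05 kg/h
mdot = 7.7033e+05 kg/h


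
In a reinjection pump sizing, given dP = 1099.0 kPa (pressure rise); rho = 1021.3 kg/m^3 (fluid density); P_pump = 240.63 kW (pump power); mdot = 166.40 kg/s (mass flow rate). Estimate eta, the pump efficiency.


eta = mdot * dP / (rho * P_pump)
eta = 166.40 * 1099.0 / (1021.3 * 240.63)
eta = 0.74413


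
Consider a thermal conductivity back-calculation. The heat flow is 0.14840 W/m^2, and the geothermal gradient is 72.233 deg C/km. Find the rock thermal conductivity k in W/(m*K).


k = q / (grad / 1000)
k = 0.14840 / (72.233 / 1000)
k = 2.0545 W/(m*K)


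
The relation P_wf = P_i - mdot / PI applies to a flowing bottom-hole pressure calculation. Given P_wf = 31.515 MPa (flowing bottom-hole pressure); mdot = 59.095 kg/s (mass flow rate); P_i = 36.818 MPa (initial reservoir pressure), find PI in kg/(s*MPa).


PI = mdot / (P_i - P_wf)
PI = 59.095 / (36.818 - 31.515)
PI = 11.144 kg/(s*MPa)


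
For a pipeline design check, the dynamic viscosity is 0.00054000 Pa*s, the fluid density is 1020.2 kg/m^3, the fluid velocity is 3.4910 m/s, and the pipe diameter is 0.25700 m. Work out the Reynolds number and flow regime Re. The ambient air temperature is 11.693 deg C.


Step 1: Re = rho*vel*D/mu = 1020.2*3.491*0.257/0.00054 = 1.6950e+06
Step 2: Re = 1.6950e+06 > 4000, so flow is turbulent.
Re = 1.6950e+06 (turbulent)


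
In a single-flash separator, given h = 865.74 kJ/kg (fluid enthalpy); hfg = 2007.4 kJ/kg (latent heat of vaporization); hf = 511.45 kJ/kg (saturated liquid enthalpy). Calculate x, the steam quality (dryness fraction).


x = (h - hf) / hfg
x = (865.74 - 511.45) / 2007.4
x = 0.17649


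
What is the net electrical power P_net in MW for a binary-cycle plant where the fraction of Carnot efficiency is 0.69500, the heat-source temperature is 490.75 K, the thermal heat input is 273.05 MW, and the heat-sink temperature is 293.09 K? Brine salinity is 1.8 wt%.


Step 1: eta = (1 - Tc/Th)*f = (1 - 293.09/490.75)*0.695 = 0.2799260
Step 2: P_net = eta * Q_in = 0.2799260 * 273.05 = 76.434 MW
P_net = 76.434 MW


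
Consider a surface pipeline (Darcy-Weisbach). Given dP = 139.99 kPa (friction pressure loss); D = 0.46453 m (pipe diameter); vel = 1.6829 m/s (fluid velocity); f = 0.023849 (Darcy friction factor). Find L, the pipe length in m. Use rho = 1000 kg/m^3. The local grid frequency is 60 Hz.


L = dP*1000*D / (f*rho*vel^2/2)
L = 139.99*1000*0.46453 / (0.023849*1000*1.6829^2/2)
L = 1925.5 m


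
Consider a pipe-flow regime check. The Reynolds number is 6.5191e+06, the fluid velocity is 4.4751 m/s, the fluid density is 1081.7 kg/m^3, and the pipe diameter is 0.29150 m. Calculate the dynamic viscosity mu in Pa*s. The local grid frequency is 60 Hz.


mu = rho * vel * D / Re
mu = 1081.7 * 4.4751 * 0.29150 / 6.5191e+06
mu = 0.00021645 Pa*s


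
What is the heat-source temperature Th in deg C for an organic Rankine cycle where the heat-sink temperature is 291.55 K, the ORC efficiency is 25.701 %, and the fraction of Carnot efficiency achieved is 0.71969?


Th = Tc / (1 - (eta_orc/100)/f)
Th = 291.55 / (1 - (25.701/100)/0.71969)
Th = 453.5005 K
Convert to deg C: 453.5005 - 273.15 = 180.35 deg C
Th = 180.35 deg C


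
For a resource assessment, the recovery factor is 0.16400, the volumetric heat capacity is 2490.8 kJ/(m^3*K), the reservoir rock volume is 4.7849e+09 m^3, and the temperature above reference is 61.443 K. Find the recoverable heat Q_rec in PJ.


Step 1: Q_s = Vr*rhoc*dT/1e12 = 4.7849e+09*2490.8*61.443/1e12 = 732.2917 PJ
Step 2: Q_rec = Q_s * RF = 732.2917 * 0.164 = 120.10 PJ
Q_rec = 120.10 PJ


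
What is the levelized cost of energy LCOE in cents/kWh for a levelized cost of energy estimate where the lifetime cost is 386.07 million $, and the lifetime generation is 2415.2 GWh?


LCOE = C_tot / E_tot * 100
LCOE = 386.07 / 2415.2 * 100
LCOE = 15.985 cents/kWh


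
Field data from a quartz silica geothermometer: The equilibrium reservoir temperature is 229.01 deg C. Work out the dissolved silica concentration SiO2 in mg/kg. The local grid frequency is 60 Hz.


SiO2 = 10^(5.19 - 1309/(T_eq + 273.15))
SiO2 = 10^(5.19 - 1309/(229.01 + 273.15))
SiO2 = 383.05 mg/kg


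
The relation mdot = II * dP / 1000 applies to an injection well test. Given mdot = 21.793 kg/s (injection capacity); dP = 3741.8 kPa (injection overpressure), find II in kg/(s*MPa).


II = mdot * 1000 / dP
II = 21.793 * 1000 / 3741.8
II = 5.8242 kg/(s*MPa)


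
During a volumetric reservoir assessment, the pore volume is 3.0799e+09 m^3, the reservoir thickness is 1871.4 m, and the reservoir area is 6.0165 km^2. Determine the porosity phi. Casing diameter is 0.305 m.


phi = Vp / (A * 1e6 * hr)
phi = 3.0799e+09 / (6.0165 * 1e6 * 1871.4)
phi = 0.27354


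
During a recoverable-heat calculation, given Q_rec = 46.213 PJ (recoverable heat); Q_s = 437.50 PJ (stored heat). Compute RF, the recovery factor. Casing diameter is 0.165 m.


RF = Q_rec / Q_s
RF = 46.213 / 437.50
RF = 0.10563


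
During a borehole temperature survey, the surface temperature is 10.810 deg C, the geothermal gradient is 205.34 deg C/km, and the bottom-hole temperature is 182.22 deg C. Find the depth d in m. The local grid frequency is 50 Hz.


d = (T_d - T_surf) / grad * 1000
d = (182.22 - 10.810) / 205.34 * 1000
d = 834.76 m


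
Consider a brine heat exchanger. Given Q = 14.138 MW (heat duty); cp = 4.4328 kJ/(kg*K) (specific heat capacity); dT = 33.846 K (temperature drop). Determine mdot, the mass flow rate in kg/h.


mdot = Q * 1000 / (cp * dT)
mdot = 14.138 * 1000 / (4.4328 * 33.846)
mdot = 94.23289 kg/s
Convert: 94.23289 kg/s * 3600.0 = 3.3924e+05 kg/h
mdot = 3.3924e+05 kg/h


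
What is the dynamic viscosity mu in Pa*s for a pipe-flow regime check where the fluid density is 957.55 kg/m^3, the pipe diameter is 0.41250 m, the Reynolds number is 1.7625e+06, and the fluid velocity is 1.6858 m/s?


mu = rho * vel * D / Re
mu = 957.55 * 1.6858 * 0.41250 / 1.7625e+06
mu = 0.00037780 Pa*s


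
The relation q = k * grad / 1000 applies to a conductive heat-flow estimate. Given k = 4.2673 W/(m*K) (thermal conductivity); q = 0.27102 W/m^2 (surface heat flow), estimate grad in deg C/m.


grad = q * 1000 / k
grad = 0.27102 * 1000 / 4.2673
grad = 63.51089 deg C/km
Convert: 63.51089 deg C/km * 0.001 = 0.063511 deg C/m
grad = 0.063511 deg C/m


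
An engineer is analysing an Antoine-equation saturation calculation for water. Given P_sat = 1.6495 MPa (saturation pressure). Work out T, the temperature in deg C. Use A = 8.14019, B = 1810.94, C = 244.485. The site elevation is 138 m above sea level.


T = B / (A - log10(P_sat * 760 / 0.101325)) - C
T = 1810.94 / (8.14019 - log10(1.6495 * 760 / 0.101325)) - 244.485
T = 202.91 deg C


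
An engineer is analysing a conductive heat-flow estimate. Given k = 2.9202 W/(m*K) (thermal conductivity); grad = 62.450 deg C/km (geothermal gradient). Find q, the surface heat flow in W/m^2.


q = k * grad / 1000
q = 2.9202 * 62.450 / 1000
q = 0.18237 W/m^2


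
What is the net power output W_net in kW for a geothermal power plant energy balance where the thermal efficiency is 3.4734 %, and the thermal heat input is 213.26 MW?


W_net = eta / 100 * Q_in
W_net = 3.4734 / 100 * 213.26
W_net = 7.407373 MW
Convert: 7.407373 MW * 1000.0 = 7407.4 kW
W_net = 7407.4 kW


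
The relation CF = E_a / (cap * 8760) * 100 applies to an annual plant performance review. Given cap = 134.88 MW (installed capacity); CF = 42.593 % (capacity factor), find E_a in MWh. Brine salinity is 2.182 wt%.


E_a = CF / 100 * cap * 8760
E_a = 42.593 / 100 * 134.88 * 8760
E_a = 5.0326e+05 MWh


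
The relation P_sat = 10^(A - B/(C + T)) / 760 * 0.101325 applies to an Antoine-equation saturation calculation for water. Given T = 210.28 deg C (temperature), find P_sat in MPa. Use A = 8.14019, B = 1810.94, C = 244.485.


P_sat = 10^(A - B/(C + T)) / 760 * 0.101325
P_sat = 10^(8.14019 - 1810.94/(244.485 + 210.28)) / 760 * 0.101325
P_sat = 1.9184 MPa


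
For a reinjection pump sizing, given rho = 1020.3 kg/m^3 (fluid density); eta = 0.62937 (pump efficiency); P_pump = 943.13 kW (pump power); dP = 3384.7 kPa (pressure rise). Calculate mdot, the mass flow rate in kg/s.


mdot = P_pump * rho * eta / dP
mdot = 943.13 * 1020.3 * 0.62937 / 3384.7
mdot = 178.93 kg/s


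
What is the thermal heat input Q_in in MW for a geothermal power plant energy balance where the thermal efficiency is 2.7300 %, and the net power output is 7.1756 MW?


Q_in = W_net / (eta / 100)
Q_in = 7.1756 / (2.7300 / 100)
Q_in = 262.84 MW


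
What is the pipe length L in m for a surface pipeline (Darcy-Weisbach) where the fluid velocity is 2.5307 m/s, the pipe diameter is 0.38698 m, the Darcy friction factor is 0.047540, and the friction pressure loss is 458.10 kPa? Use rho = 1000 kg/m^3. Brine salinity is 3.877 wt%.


L = dP*1000*D / (f*rho*vel^2/2)
L = 458.10*1000*0.38698 / (0.047540*1000*2.5307^2/2)
L = 1164.5 m


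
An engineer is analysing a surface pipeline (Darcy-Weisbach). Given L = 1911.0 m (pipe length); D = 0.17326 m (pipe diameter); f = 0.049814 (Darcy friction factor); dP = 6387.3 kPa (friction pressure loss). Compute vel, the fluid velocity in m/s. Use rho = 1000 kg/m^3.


vel = sqrt(dP*1000*2*D / (f*L*rho))
vel = sqrt(6387.3*1000*2*0.17326 / (0.049814*1911.0*1000))
vel = 4.8219 m/s


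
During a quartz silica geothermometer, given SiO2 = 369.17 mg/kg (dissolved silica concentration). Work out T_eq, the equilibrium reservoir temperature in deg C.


T_eq = 1309 / (5.19 - log10(SiO2)) - 273.15
T_eq = 1309 / (5.19 - log10(369.17)) - 273.15
T_eq = 225.94 deg C


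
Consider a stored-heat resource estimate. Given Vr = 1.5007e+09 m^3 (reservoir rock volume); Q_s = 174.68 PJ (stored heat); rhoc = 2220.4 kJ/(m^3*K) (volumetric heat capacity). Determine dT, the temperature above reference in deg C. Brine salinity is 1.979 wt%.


dT = Q_s * 1e12 / (Vr * rhoc)
dT = 174.68 * 1e12 / (1.5007e+09 * 2220.4)
dT = 52.42254 K
Convert (temperature difference, 1 K = 1 deg C): 52.42254 K = 52.42254 deg C
dT = 52.423 deg C


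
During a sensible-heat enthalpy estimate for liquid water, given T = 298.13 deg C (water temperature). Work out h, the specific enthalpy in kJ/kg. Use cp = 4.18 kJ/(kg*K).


h = cp * T
h = 4.18 * 298.13
h = 1246.2 kJ/kg


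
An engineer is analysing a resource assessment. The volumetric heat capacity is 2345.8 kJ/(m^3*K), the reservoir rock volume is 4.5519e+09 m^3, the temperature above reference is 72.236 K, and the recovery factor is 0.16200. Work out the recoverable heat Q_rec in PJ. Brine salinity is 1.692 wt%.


Step 1: Q_s = Vr*rhoc*dT/1e12 = 4.5519e+09*2345.8*72.236/1e12 = 771.3250 PJ
Step 2: Q_rec = Q_s * RF = 771.3250 * 0.162 = 124.95 PJ
Q_rec = 124.95 PJ


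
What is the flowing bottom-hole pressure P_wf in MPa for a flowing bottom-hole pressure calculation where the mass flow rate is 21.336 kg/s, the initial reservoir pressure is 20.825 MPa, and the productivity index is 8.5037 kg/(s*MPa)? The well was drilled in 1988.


P_wf = P_i - mdot / PI
P_wf = 20.825 - 21.336 / 8.5037
P_wf = 18.316 MPa


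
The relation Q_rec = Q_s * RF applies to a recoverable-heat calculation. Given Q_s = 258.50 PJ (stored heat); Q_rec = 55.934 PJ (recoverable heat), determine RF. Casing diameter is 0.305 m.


RF = Q_rec / Q_s
RF = 55.934 / 258.50
RF = 0.21638


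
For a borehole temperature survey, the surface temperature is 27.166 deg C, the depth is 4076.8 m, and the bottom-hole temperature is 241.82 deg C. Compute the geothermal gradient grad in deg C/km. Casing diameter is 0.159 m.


grad = (T_d - T_surf) / d * 1000
grad = (241.82 - 27.166) / 4076.8 * 1000
grad = 52.653 deg C/km


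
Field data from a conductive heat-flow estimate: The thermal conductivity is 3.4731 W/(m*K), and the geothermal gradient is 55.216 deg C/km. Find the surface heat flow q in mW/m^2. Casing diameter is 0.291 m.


q = k * grad / 1000
q = 3.4731 * 55.216 / 1000
q = 0.1917707 W/m^2
Convert: 0.1917707 W/m^2 * 1000.0 = 191.77 mW/m^2
q = 191.77 mW/m^2


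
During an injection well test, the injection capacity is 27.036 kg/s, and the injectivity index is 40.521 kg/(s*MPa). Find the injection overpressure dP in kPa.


dP = mdot * 1000 / II
dP = 27.036 * 1000 / 40.521
dP = 667.21 kPa


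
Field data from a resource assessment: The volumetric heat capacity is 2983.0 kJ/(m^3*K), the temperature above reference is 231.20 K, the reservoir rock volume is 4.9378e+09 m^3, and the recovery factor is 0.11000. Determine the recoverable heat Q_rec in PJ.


Step 1: Q_s = Vr*rhoc*dT/1e12 = 4.9378e+09*2983.0*231.2/1e12 = 3405.451 PJ
Step 2: Q_rec = Q_s * RF = 3405.451 * 0.11 = 374.60 PJ
Q_rec = 374.60 PJ


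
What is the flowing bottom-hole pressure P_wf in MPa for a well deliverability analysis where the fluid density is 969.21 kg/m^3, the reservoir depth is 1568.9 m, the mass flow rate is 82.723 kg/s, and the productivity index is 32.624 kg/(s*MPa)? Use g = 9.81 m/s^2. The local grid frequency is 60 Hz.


Step 1: P_i = rho*g*h/1e6 = 969.21*9.81*1568.9/1e6 = 14.91702 MPa
Step 2: P_wf = P_i - mdot/PI = 14.91702 - 82.723/32.624 = 12.381 MPa
P_wf = 12.381 MPa


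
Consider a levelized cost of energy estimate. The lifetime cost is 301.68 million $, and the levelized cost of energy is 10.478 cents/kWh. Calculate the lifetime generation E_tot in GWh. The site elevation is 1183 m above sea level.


E_tot = C_tot / LCOE * 100
E_tot = 301.68 / 10.478 * 100
E_tot = 2879.2 GWh


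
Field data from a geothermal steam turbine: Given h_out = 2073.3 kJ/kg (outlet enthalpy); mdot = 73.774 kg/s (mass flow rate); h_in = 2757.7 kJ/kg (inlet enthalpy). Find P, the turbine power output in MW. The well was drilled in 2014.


P = mdot * (h_in - h_out) / 1000
P = 73.774 * (2757.7 - 2073.3) / 1000
P = 50.491 MW


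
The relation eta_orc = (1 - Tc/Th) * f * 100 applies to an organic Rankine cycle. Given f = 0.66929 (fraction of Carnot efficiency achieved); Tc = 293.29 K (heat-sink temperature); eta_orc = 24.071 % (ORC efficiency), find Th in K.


Th = Tc / (1 - (eta_orc/100)/f)
Th = 293.29 / (1 - (24.071/100)/0.66929)
Th = 458.01 K


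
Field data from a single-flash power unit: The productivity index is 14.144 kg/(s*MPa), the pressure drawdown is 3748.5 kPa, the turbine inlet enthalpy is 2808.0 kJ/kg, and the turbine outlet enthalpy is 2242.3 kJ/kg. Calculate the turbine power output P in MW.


Step 1: mdot = PI * dP / 1000 = 14.144 * 3748.5 / 1000 = 53.01878 kg/s
Step 2: P = mdot*(h_in - h_out)/1000 = 53.01878*(2808.0 - 2242.3)/1000 = 29.993 MW
P = 29.993 MW


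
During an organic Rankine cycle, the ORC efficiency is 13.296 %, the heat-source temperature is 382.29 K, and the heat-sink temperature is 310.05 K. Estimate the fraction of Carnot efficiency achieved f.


f = (eta_orc/100) / (1 - Tc/Th)
f = (13.296/100) / (1 - 310.05/382.29)
f = 0.70362


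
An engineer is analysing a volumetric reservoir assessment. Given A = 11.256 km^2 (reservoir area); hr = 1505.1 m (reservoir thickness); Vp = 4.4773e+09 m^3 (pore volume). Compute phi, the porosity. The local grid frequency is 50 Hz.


phi = Vp / (A * 1e6 * hr)
phi = 4.4773e+09 / (11.256 * 1e6 * 1505.1)
phi = 0.26428


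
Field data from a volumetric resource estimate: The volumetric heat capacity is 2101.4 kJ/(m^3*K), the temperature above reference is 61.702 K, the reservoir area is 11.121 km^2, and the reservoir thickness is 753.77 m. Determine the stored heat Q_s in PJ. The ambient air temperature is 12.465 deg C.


Step 1: Vr = A*1e6*hr = 11.121*1e6*753.77 = 8.382676e+09 m^3
Step 2: Q_s = Vr*rhoc*dT/1e12 = 8.382676e+09*2101.4*61.702/1e12 = 1086.9 PJ
Q_s = 1086.9 PJ


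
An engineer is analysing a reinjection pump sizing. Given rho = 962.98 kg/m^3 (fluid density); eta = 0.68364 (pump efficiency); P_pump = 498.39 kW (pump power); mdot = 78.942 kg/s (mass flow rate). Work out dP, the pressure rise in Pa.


dP = P_pump * rho * eta / mdot
dP = 498.39 * 962.98 * 0.68364 / 78.942
dP = 4156.291 kPa
Convert: 4156.291 kPa * 1000.0 = 4.1563e+06 Pa
dP = 4.1563e+06 Pa


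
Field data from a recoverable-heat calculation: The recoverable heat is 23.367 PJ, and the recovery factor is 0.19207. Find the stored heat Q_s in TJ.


Q_s = Q_rec / RF
Q_s = 23.367 / 0.19207
Q_s = 121.6588 PJ
Convert: 121.6588 PJ * 1000.0 = 1.2166e+05 TJ
Q_s = 1.2166e+05 TJ


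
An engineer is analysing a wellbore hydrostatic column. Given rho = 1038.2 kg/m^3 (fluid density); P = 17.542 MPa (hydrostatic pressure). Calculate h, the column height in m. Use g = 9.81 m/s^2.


h = P * 1e6 / (g * rho)
h = 17.542 * 1e6 / (9.81 * 1038.2)
h = 1722.4 m


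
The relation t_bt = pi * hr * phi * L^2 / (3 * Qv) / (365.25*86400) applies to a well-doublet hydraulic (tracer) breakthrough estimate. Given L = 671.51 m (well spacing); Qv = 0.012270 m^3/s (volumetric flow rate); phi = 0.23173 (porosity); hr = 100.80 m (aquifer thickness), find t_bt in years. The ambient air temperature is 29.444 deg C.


t_bt = pi * hr * phi * L^2 / (3 * Qv) / (365.25*86400)
t_bt = pi * 100.80 * 0.23173 * 671.51^2 / (3 * 0.012270) / (365.25*86400)
t_bt = 28.486 years


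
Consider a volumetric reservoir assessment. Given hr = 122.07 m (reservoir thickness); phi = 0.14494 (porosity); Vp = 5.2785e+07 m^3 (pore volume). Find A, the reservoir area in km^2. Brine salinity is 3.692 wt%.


A = Vp / (1e6 * hr * phi)
A = 5.2785e+07 / (1e6 * 122.07 * 0.14494)
A = 2.9834 km^2


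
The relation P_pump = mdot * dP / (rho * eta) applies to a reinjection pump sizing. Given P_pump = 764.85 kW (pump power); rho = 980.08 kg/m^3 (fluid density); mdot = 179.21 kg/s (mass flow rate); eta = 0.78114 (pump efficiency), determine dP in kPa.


dP = P_pump * rho * eta / mdot
dP = 764.85 * 980.08 * 0.78114 / 179.21
dP = 3267.4 kPa


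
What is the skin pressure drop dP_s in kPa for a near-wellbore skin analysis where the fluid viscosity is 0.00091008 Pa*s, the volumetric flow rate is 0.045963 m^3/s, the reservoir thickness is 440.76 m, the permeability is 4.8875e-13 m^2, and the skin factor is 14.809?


dP_s = S * q * mu / (2*pi*k*hr) / 1000
dP_s = 14.809 * 0.045963 * 0.00091008 / (2*pi*4.8875e-13*440.76) / 1000
dP_s = 457.66 kPa


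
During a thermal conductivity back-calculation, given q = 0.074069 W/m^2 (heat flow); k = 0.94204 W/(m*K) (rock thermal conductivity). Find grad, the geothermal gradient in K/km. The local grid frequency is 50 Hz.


grad = q / k * 1000
grad = 0.074069 / 0.94204 * 1000
grad = 78.62617 deg C/km
Convert: 78.62617 deg C/km * 1.0 = 78.626 K/km
grad = 78.626 K/km


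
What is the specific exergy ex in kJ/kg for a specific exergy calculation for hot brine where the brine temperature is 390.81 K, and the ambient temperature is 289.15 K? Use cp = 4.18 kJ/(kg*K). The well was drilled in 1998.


ex = cp * ((T_b - T_0) - T_0 * ln(T_b/T_0))
ex = 4.18 * ((390.81 - 289.15) - 289.15 * ln(390.81/289.15))
ex = 60.803 kJ/kg


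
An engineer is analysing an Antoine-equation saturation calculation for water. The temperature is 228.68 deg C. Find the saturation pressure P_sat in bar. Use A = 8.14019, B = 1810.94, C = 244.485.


P_sat = 10^(A - B/(C + T)) / 760 * 0.101325
P_sat = 10^(8.14019 - 1810.94/(244.485 + 228.68)) / 760 * 0.101325
P_sat = 2.740327 MPa
Convert: 2.740327 MPa * 10.0 = 27.403 bar
P_sat = 27.403 bar


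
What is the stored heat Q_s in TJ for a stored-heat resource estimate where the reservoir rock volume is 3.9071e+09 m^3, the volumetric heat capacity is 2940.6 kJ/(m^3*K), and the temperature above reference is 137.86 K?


Q_s = Vr * rhoc * dT / 1e12
Q_s = 3.9071e+09 * 2940.6 * 137.86 / 1e12
Q_s = 1583.904 PJ
Convert: 1583.904 PJ * 1000.0 = 1.5839e+06 TJ
Q_s = 1.5839e+06 TJ


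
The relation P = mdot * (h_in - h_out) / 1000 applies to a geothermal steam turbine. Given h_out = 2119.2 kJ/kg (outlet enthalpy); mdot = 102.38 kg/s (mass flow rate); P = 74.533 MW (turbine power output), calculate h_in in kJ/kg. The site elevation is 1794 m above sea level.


h_in = h_out + P * 1000 / mdot
h_in = 2119.2 + 74.533 * 1000 / 102.38
h_in = 2847.2 kJ/kg


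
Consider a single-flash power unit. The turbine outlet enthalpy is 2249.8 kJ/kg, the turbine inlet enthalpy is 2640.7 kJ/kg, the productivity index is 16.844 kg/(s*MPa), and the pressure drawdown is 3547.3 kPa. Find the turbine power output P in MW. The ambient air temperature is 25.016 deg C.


Step 1: mdot = PI * dP / 1000 = 16.844 * 3547.3 / 1000 = 59.75072 kg/s
Step 2: P = mdot*(h_in - h_out)/1000 = 59.75072*(2640.7 - 2249.8)/1000 = 23.357 MW
P = 23.357 MW


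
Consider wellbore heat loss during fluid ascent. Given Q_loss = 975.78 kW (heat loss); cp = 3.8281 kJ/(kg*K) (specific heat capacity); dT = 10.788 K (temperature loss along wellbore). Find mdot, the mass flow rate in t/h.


mdot = Q_loss / (cp * dT)
mdot = 975.78 / (3.8281 * 10.788)
mdot = 23.62804 kg/s
Convert: 23.62804 kg/s * 3.6 = 85.061 t/h
mdot = 85.061 t/h


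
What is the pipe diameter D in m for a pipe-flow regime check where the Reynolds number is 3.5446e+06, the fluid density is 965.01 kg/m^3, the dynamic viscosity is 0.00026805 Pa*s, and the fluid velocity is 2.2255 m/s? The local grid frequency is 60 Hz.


D = Re * mu / (rho * vel)
D = 3.5446e+06 * 0.00026805 / (965.01 * 2.2255)
D = 0.44241 m


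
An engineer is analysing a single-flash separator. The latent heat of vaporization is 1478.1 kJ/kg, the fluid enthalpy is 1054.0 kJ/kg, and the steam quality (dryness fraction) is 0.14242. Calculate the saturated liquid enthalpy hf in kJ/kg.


hf = h - x * hfg
hf = 1054.0 - 0.14242 * 1478.1
hf = 843.49 kJ/kg


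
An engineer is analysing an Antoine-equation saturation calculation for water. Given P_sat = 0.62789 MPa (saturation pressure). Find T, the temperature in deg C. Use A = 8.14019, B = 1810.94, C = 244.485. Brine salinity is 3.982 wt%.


T = B / (A - log10(P_sat * 760 / 0.101325)) - C
T = 1810.94 / (8.14019 - log10(0.62789 * 760 / 0.101325)) - 244.485
T = 160.90 deg C


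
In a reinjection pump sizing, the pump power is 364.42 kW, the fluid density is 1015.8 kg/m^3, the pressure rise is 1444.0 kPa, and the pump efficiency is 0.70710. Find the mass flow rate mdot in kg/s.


mdot = P_pump * rho * eta / dP
mdot = 364.42 * 1015.8 * 0.70710 / 1444.0
mdot = 181.27 kg/s


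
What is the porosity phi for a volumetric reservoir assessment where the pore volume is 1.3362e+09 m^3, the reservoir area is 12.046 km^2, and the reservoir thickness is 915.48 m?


phi = Vp / (A * 1e6 * hr)
phi = 1.3362e+09 / (12.046 * 1e6 * 915.48)
phi = 0.12117


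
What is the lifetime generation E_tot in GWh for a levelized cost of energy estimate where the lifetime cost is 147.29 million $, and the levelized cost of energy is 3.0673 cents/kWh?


E_tot = C_tot / LCOE * 100
E_tot = 147.29 / 3.0673 * 100
E_tot = 4801.9 GWh


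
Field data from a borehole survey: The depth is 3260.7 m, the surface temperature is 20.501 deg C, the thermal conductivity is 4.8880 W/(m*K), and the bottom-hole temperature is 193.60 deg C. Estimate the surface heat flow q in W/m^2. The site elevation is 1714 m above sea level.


Step 1: grad = (T_d - T_surf)/d * 1000 = (193.6 - 20.501)/3260.7 * 1000 = 53.08645 deg C/km
Step 2: q = k * grad / 1000 = 4.888 * 53.08645 / 1000 = 0.25949 W/m^2
q = 0.25949 W/m^2
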